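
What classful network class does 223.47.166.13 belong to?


First octet: 223
Binary: 11011111
110xxxxx -> Class C (192-223)
Class C, default mask 255.255.255.0 (/24)


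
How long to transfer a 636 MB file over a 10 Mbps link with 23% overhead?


Effective throughput = 10 * (1 - 23/100) = 7.7 Mbps
File size in Mb = 636 * 8 = 5088 Mb
Time = 5088 / 7.7
Time = 660.7792 seconds


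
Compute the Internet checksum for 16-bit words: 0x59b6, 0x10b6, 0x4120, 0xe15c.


Sum all words (with carry folding):
+ 0x59b6 = 0x59b6
+ 0x10b6 = 0x6a6c
+ 0x4120 = 0xab8c
+ 0xe15c = 0x8ce9
One's complement: ~0x8ce9
Checksum = 0x7316


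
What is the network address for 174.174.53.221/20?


IP:   10101110.10101110.00110101.11011101
Mask: 11111111.11111111.11110000.00000000
AND operation:
Net:  10101110.10101110.00110000.00000000
Network: 174.174.48.0/20


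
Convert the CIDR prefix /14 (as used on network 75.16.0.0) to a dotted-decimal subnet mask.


/14 means 14 network bits, 18 host bits
Binary: 11111111111111000000000000000000
Mask: 255.252.0.0


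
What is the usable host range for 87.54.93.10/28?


Network: 87.54.93.0
Broadcast: 87.54.93.15
First usable = network + 1
Last usable = broadcast - 1
Range: 87.54.93.1 to 87.54.93.14


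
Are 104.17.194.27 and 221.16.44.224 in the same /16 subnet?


Mask: 255.255.0.0
104.17.194.27 AND mask = 104.17.0.0
221.16.44.224 AND mask = 221.16.0.0
No, different subnets (104.17.0.0 vs 221.16.0.0)


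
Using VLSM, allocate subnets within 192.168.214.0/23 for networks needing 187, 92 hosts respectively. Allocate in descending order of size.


187 hosts -> /24 (254 usable): 192.168.214.0/24
92 hosts -> /25 (126 usable): 192.168.215.0/25
Allocation: 192.168.214.0/24 (187 hosts, 254 usable); 192.168.215.0/25 (92 hosts, 126 usable)


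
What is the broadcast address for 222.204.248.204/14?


Network: 222.204.0.0/14
Host bits = 18
Set all host bits to 1:
Broadcast: 222.207.255.255


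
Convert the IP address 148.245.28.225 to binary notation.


148 = 10010100
245 = 11110101
28 = 00011100
225 = 11100001
Binary: 10010100.11110101.00011100.11100001


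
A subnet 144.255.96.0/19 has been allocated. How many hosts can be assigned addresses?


Host bits = 32 - 19 = 13
Total addresses = 2^13 = 8192
Usable = total - 2 (network and broadcast)
Usable hosts: 8190


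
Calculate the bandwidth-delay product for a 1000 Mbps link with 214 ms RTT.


BDP = bandwidth * RTT
= 1000 Mbps * 214 ms
= 1000 * 1e6 * 214 / 1000 bits
= 214000000 bits
= 26750000 bytes
= 26123.0469 KB
BDP = 214000000 bits (26750000 bytes)


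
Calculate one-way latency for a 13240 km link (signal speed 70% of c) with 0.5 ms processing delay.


Speed = 0.7 * 3e5 km/s = 210000 km/s
Propagation delay = 13240 / 210000 = 0.063 s = 63.0476 ms
Processing delay = 0.5 ms
Total one-way latency = 63.5476 ms


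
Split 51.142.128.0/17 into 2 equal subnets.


New prefix = 17 + 1 = 18
Each subnet has 16384 addresses
  51.142.128.0/18
  51.142.192.0/18
Subnets: 51.142.128.0/18, 51.142.192.0/18


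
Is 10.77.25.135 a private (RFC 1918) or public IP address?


RFC 1918 private ranges:
  10.0.0.0/8 (10.0.0.0 - 10.255.255.255)
  172.16.0.0/12 (172.16.0.0 - 172.31.255.255)
  192.168.0.0/16 (192.168.0.0 - 192.168.255.255)
Private (in 10.0.0.0/8)


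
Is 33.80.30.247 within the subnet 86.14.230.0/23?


Subnet network: 86.14.230.0
Test IP AND mask: 33.80.30.0
No, 33.80.30.247 is not in 86.14.230.0/23


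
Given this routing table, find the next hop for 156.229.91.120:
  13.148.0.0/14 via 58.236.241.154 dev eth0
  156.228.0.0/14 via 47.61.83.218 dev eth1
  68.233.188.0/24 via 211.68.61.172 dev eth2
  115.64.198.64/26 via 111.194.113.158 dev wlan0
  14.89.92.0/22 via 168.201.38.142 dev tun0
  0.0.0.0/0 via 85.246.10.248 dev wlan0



Longest prefix match for 156.229.91.120:
  /14 13.148.0.0: no
  /14 156.228.0.0: MATCH
  /24 68.233.188.0: no
  /26 115.64.198.64: no
  /22 14.89.92.0: no
  /0 0.0.0.0: MATCH
Selected: next-hop 47.61.83.218 via eth1 (matched /14)


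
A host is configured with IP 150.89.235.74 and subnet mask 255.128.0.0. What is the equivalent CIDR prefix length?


Binary: 11111111.10000000.00000000.00000000
Count leading 1s
Prefix: /9


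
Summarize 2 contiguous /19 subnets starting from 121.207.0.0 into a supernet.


Original prefix: /19
Number of subnets: 2 = 2^1
New prefix = 19 - 1 = 18
Supernet: 121.207.0.0/18


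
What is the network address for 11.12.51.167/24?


IP:   00001011.00001100.00110011.10100111
Mask: 11111111.11111111.11111111.00000000
AND operation:
Net:  00001011.00001100.00110011.00000000
Network: 11.12.51.0/24


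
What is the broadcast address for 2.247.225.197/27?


Network: 2.247.225.192/27
Host bits = 5
Set all host bits to 1:
Broadcast: 2.247.225.223


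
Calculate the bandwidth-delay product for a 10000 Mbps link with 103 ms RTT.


BDP = bandwidth * RTT
= 10000 Mbps * 103 ms
= 10000 * 1e6 * 103 / 1000 bits
= 1030000000 bits
= 128750000 bytes
= 125732.4219 KB
BDP = 1030000000 bits (128750000 bytes)


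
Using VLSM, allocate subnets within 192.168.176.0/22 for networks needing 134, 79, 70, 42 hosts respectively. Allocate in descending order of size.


134 hosts -> /24 (254 usable): 192.168.176.0/24
79 hosts -> /25 (126 usable): 192.168.177.0/25
70 hosts -> /25 (126 usable): 192.168.177.128/25
42 hosts -> /26 (62 usable): 192.168.178.0/26
Allocation: 192.168.176.0/24 (134 hosts, 254 usable); 192.168.177.0/25 (79 hosts, 126 usable); 192.168.177.128/25 (70 hosts, 126 usable); 192.168.178.0/26 (42 hosts, 62 usable)


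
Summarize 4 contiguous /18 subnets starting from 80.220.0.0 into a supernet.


Original prefix: /18
Number of subnets: 4 = 2^2
New prefix = 18 - 2 = 16
Supernet: 80.220.0.0/16


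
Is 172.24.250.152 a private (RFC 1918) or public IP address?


RFC 1918 private ranges:
  10.0.0.0/8 (10.0.0.0 - 10.255.255.255)
  172.16.0.0/12 (172.16.0.0 - 172.31.255.255)
  192.168.0.0/16 (192.168.0.0 - 192.168.255.255)
Private (in 172.16.0.0/12)


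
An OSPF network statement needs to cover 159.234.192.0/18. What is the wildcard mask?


Subnet mask: 255.255.192.0
Wildcard = 255.255.255.255 - subnet mask
255 - 255 = 0
255 - 255 = 0
255 - 192 = 63
255 - 0 = 255
Wildcard: 0.0.63.255


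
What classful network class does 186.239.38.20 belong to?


First octet: 186
Binary: 10111010
10xxxxxx -> Class B (128-191)
Class B, default mask 255.255.0.0 (/16)


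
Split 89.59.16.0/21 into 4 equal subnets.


New prefix = 21 + 2 = 23
Each subnet has 512 addresses
  89.59.16.0/23
  89.59.18.0/23
  89.59.20.0/23
  89.59.22.0/23
Subnets: 89.59.16.0/23, 89.59.18.0/23, 89.59.20.0/23, 89.59.22.0/23


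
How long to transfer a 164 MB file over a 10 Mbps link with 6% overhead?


Effective throughput = 10 * (1 - 6/100) = 9.4 Mbps
File size in Mb = 164 * 8 = 1312 Mb
Time = 1312 / 9.4
Time = 139.5745 seconds


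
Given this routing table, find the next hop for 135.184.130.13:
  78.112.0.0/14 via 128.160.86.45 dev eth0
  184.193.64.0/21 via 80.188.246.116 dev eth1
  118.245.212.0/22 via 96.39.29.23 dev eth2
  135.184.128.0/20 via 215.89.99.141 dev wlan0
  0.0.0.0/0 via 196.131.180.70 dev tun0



Longest prefix match for 135.184.130.13:
  /14 78.112.0.0: no
  /21 184.193.64.0: no
  /22 118.245.212.0: no
  /20 135.184.128.0: MATCH
  /0 0.0.0.0: MATCH
Selected: next-hop 215.89.99.141 via wlan0 (matched /20)


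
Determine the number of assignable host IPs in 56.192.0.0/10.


Host bits = 32 - 10 = 22
Total addresses = 2^22 = 4194304
Usable = total - 2 (network and broadcast)
Usable hosts: 4194302


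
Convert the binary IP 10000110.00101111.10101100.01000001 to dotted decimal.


10000110 = 134
00101111 = 47
10101100 = 172
01000001 = 65
IP: 134.47.172.65


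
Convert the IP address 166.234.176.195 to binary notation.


166 = 10100110
234 = 11101010
176 = 10110000
195 = 11000011
Binary: 10100110.11101010.10110000.11000011


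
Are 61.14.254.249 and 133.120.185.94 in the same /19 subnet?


Mask: 255.255.224.0
61.14.254.249 AND mask = 61.14.224.0
133.120.185.94 AND mask = 133.120.160.0
No, different subnets (61.14.224.0 vs 133.120.160.0)


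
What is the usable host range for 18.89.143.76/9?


Network: 18.0.0.0
Broadcast: 18.127.255.255
First usable = network + 1
Last usable = broadcast - 1
Range: 18.0.0.1 to 18.127.255.254


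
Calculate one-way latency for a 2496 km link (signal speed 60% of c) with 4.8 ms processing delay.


Speed = 0.6 * 3e5 km/s = 180000 km/s
Propagation delay = 2496 / 180000 = 0.0139 s = 13.8667 ms
Processing delay = 4.8 ms
Total one-way latency = 18.6667 ms


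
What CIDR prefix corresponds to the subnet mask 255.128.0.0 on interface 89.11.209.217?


Binary: 11111111.10000000.00000000.00000000
Count leading 1s
Prefix: /9


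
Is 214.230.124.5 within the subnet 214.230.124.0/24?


Subnet network: 214.230.124.0
Test IP AND mask: 214.230.124.0
Yes, 214.230.124.5 is in 214.230.124.0/24


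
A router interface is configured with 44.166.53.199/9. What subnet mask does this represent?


/9 means 9 network bits, 23 host bits
Binary: 11111111100000000000000000000000
Mask: 255.128.0.0


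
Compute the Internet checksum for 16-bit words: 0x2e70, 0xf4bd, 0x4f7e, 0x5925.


Sum all words (with carry folding):
+ 0x2e70 = 0x2e70
+ 0xf4bd = 0x232e
+ 0x4f7e = 0x72ac
+ 0x5925 = 0xcbd1
One's complement: ~0xcbd1
Checksum = 0x342e


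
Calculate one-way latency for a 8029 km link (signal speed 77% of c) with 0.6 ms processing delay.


Speed = 0.77 * 3e5 km/s = 231000 km/s
Propagation delay = 8029 / 231000 = 0.0348 s = 34.7576 ms
Processing delay = 0.6 ms
Total one-way latency = 35.3576 ms


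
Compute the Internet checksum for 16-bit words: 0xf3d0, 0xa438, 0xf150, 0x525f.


Sum all words (with carry folding):
+ 0xf3d0 = 0xf3d0
+ 0xa438 = 0x9809
+ 0xf150 = 0x895a
+ 0x525f = 0xdbb9
One's complement: ~0xdbb9
Checksum = 0x2446


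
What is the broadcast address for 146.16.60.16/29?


Network: 146.16.60.16/29
Host bits = 3
Set all host bits to 1:
Broadcast: 146.16.60.23


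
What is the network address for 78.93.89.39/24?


IP:   01001110.01011101.01011001.00100111
Mask: 11111111.11111111.11111111.00000000
AND operation:
Net:  01001110.01011101.01011001.00000000
Network: 78.93.89.0/24


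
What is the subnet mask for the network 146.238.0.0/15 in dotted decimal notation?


/15 means 15 network bits, 17 host bits
Binary: 11111111111111100000000000000000
Mask: 255.254.0.0


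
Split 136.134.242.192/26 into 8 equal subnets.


New prefix = 26 + 3 = 29
Each subnet has 8 addresses
  136.134.242.192/29
  136.134.242.200/29
  136.134.242.208/29
  136.134.242.216/29
  136.134.242.224/29
  136.134.242.232/29
  136.134.242.240/29
  136.134.242.248/29
Subnets: 136.134.242.192/29, 136.134.242.200/29, 136.134.242.208/29, 136.134.242.216/29, 136.134.242.224/29, 136.134.242.232/29, 136.134.242.240/29, 136.134.242.248/29


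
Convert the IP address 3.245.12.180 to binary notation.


3 = 00000011
245 = 11110101
12 = 00001100
180 = 10110100
Binary: 00000011.11110101.00001100.10110100


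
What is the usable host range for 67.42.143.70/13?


Network: 67.40.0.0
Broadcast: 67.47.255.255
First usable = network + 1
Last usable = broadcast - 1
Range: 67.40.0.1 to 67.47.255.254


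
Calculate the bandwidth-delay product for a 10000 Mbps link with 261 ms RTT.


BDP = bandwidth * RTT
= 10000 Mbps * 261 ms
= 10000 * 1e6 * 261 / 1000 bits
= 2610000000 bits
= 326250000 bytes
= 318603.5156 KB
BDP = 2610000000 bits (326250000 bytes)


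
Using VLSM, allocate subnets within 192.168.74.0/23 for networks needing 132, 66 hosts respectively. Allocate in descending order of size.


132 hosts -> /24 (254 usable): 192.168.74.0/24
66 hosts -> /25 (126 usable): 192.168.75.0/25
Allocation: 192.168.74.0/24 (132 hosts, 254 usable); 192.168.75.0/25 (66 hosts, 126 usable)


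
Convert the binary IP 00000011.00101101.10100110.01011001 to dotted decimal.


00000011 = 3
00101101 = 45
10100110 = 166
01011001 = 89
IP: 3.45.166.89


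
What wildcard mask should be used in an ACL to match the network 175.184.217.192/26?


Subnet mask: 255.255.255.192
Wildcard = 255.255.255.255 - subnet mask
255 - 255 = 0
255 - 255 = 0
255 - 255 = 0
255 - 192 = 63
Wildcard: 0.0.0.63


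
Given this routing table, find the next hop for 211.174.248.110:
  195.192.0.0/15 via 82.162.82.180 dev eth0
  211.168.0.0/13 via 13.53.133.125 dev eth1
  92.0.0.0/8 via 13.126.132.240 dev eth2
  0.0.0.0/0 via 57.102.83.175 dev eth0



Longest prefix match for 211.174.248.110:
  /15 195.192.0.0: no
  /13 211.168.0.0: MATCH
  /8 92.0.0.0: no
  /0 0.0.0.0: MATCH
Selected: next-hop 13.53.133.125 via eth1 (matched /13)


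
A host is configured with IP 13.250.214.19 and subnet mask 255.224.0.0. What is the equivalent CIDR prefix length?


Binary: 11111111.11100000.00000000.00000000
Count leading 1s
Prefix: /11


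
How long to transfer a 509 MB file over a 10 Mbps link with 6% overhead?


Effective throughput = 10 * (1 - 6/100) = 9.4 Mbps
File size in Mb = 509 * 8 = 4072 Mb
Time = 4072 / 9.4
Time = 433.1915 seconds


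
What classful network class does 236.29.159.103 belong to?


First octet: 236
Binary: 11101100
1110xxxx -> Class D (224-239)
Class D (multicast), default mask N/A


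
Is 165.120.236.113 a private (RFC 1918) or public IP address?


RFC 1918 private ranges:
  10.0.0.0/8 (10.0.0.0 - 10.255.255.255)
  172.16.0.0/12 (172.16.0.0 - 172.31.255.255)
  192.168.0.0/16 (192.168.0.0 - 192.168.255.255)
Public (not in any RFC 1918 range)


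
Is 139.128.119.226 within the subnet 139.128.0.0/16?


Subnet network: 139.128.0.0
Test IP AND mask: 139.128.0.0
Yes, 139.128.119.226 is in 139.128.0.0/16


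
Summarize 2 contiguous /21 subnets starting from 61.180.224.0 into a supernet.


Original prefix: /21
Number of subnets: 2 = 2^1
New prefix = 21 - 1 = 20
Supernet: 61.180.224.0/20


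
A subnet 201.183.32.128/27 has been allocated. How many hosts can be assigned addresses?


Host bits = 32 - 27 = 5
Total addresses = 2^5 = 32
Usable = total - 2 (network and broadcast)
Usable hosts: 30


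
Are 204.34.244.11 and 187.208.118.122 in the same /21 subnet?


Mask: 255.255.248.0
204.34.244.11 AND mask = 204.34.240.0
187.208.118.122 AND mask = 187.208.112.0
No, different subnets (204.34.240.0 vs 187.208.112.0)


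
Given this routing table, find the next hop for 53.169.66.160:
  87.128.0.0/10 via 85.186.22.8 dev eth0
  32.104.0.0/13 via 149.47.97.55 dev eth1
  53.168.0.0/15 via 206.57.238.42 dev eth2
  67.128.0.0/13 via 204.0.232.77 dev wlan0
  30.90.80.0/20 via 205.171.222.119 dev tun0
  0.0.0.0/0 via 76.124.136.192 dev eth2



Longest prefix match for 53.169.66.160:
  /10 87.128.0.0: no
  /13 32.104.0.0: no
  /15 53.168.0.0: MATCH
  /13 67.128.0.0: no
  /20 30.90.80.0: no
  /0 0.0.0.0: MATCH
Selected: next-hop 206.57.238.42 via eth2 (matched /15)


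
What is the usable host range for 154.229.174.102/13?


Network: 154.224.0.0
Broadcast: 154.231.255.255
First usable = network + 1
Last usable = broadcast - 1
Range: 154.224.0.1 to 154.231.255.254


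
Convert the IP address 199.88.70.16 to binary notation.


199 = 11000111
88 = 01011000
70 = 01000110
16 = 00010000
Binary: 11000111.01011000.01000110.00010000


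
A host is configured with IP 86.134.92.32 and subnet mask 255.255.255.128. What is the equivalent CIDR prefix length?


Binary: 11111111.11111111.11111111.10000000
Count leading 1s
Prefix: /25


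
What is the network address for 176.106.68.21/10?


IP:   10110000.01101010.01000100.00010101
Mask: 11111111.11000000.00000000.00000000
AND operation:
Net:  10110000.01000000.00000000.00000000
Network: 176.64.0.0/10


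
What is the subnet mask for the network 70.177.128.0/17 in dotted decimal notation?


/17 means 17 network bits, 15 host bits
Binary: 11111111111111111000000000000000
Mask: 255.255.128.0


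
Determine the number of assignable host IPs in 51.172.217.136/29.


Host bits = 32 - 29 = 3
Total addresses = 2^3 = 8
Usable = total - 2 (network and broadcast)
Usable hosts: 6


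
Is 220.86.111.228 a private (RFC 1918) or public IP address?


RFC 1918 private ranges:
  10.0.0.0/8 (10.0.0.0 - 10.255.255.255)
  172.16.0.0/12 (172.16.0.0 - 172.31.255.255)
  192.168.0.0/16 (192.168.0.0 - 192.168.255.255)
Public (not in any RFC 1918 range)


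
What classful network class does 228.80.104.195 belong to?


First octet: 228
Binary: 11100100
1110xxxx -> Class D (224-239)
Class D (multicast), default mask N/A


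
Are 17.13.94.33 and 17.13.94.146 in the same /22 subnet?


Mask: 255.255.252.0
17.13.94.33 AND mask = 17.13.92.0
17.13.94.146 AND mask = 17.13.92.0
Yes, same subnet (17.13.92.0)


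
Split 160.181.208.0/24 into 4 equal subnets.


New prefix = 24 + 2 = 26
Each subnet has 64 addresses
  160.181.208.0/26
  160.181.208.64/26
  160.181.208.128/26
  160.181.208.192/26
Subnets: 160.181.208.0/26, 160.181.208.64/26, 160.181.208.128/26, 160.181.208.192/26


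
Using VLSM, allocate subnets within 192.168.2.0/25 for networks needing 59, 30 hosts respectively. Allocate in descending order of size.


59 hosts -> /26 (62 usable): 192.168.2.0/26
30 hosts -> /27 (30 usable): 192.168.2.64/27
Allocation: 192.168.2.0/26 (59 hosts, 62 usable); 192.168.2.64/27 (30 hosts, 30 usable)


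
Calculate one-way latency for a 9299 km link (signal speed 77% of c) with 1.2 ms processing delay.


Speed = 0.77 * 3e5 km/s = 231000 km/s
Propagation delay = 9299 / 231000 = 0.0403 s = 40.2554 ms
Processing delay = 1.2 ms
Total one-way latency = 41.4554 ms


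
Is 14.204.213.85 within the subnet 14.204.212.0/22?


Subnet network: 14.204.212.0
Test IP AND mask: 14.204.212.0
Yes, 14.204.213.85 is in 14.204.212.0/22


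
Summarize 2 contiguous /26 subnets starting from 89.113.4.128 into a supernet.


Original prefix: /26
Number of subnets: 2 = 2^1
New prefix = 26 - 1 = 25
Supernet: 89.113.4.128/25


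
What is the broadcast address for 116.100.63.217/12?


Network: 116.96.0.0/12
Host bits = 20
Set all host bits to 1:
Broadcast: 116.111.255.255


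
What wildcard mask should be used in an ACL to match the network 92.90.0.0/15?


Subnet mask: 255.254.0.0
Wildcard = 255.255.255.255 - subnet mask
255 - 255 = 0
255 - 254 = 1
255 - 0 = 255
255 - 0 = 255
Wildcard: 0.1.255.255


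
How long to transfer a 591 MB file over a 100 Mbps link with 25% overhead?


Effective throughput = 100 * (1 - 25/100) = 75 Mbps
File size in Mb = 591 * 8 = 4728 Mb
Time = 4728 / 75
Time = 63.04 seconds


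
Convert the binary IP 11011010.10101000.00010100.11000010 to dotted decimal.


11011010 = 218
10101000 = 168
00010100 = 20
11000010 = 194
IP: 218.168.20.194


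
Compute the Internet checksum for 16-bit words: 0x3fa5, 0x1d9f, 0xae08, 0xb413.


Sum all words (with carry folding):
+ 0x3fa5 = 0x3fa5
+ 0x1d9f = 0x5d44
+ 0xae08 = 0x0b4d
+ 0xb413 = 0xbf60
One's complement: ~0xbf60
Checksum = 0x409f


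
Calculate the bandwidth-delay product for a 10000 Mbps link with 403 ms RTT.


BDP = bandwidth * RTT
= 10000 Mbps * 403 ms
= 10000 * 1e6 * 403 / 1000 bits
= 4030000000 bits
= 503750000 bytes
= 491943.3594 KB
BDP = 4030000000 bits (503750000 bytes)


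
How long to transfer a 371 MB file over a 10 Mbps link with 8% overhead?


Effective throughput = 10 * (1 - 8/100) = 9.2 Mbps
File size in Mb = 371 * 8 = 2968 Mb
Time = 2968 / 9.2
Time = 322.6087 seconds


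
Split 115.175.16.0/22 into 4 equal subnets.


New prefix = 22 + 2 = 24
Each subnet has 256 addresses
  115.175.16.0/24
  115.175.17.0/24
  115.175.18.0/24
  115.175.19.0/24
Subnets: 115.175.16.0/24, 115.175.17.0/24, 115.175.18.0/24, 115.175.19.0/24


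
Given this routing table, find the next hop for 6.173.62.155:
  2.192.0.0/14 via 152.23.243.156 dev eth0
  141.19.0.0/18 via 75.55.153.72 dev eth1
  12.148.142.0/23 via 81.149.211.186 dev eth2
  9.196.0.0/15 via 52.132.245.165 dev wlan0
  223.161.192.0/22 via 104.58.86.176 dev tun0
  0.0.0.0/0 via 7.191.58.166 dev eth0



Longest prefix match for 6.173.62.155:
  /14 2.192.0.0: no
  /18 141.19.0.0: no
  /23 12.148.142.0: no
  /15 9.196.0.0: no
  /22 223.161.192.0: no
  /0 0.0.0.0: MATCH
Selected: next-hop 7.191.58.166 via eth0 (matched /0)


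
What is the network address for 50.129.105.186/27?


IP:   00110010.10000001.01101001.10111010
Mask: 11111111.11111111.11111111.11100000
AND operation:
Net:  00110010.10000001.01101001.10100000
Network: 50.129.105.160/27


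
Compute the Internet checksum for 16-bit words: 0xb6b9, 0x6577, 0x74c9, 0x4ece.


Sum all words (with carry folding):
+ 0xb6b9 = 0xb6b9
+ 0x6577 = 0x1c31
+ 0x74c9 = 0x90fa
+ 0x4ece = 0xdfc8
One's complement: ~0xdfc8
Checksum = 0x2037


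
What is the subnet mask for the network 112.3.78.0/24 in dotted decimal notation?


/24 means 24 network bits, 8 host bits
Binary: 11111111111111111111111100000000
Mask: 255.255.255.0


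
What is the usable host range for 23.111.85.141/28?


Network: 23.111.85.128
Broadcast: 23.111.85.143
First usable = network + 1
Last usable = broadcast - 1
Range: 23.111.85.129 to 23.111.85.142


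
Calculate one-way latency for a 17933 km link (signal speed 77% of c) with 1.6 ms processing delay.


Speed = 0.77 * 3e5 km/s = 231000 km/s
Propagation delay = 17933 / 231000 = 0.0776 s = 77.632 ms
Processing delay = 1.6 ms
Total one-way latency = 79.232 ms


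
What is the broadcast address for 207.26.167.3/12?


Network: 207.16.0.0/12
Host bits = 20
Set all host bits to 1:
Broadcast: 207.31.255.255


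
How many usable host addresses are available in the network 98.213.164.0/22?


Host bits = 32 - 22 = 10
Total addresses = 2^10 = 1024
Usable = total - 2 (network and broadcast)
Usable hosts: 1022


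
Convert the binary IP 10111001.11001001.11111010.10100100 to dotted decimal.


10111001 = 185
11001001 = 201
11111010 = 250
10100100 = 164
IP: 185.201.250.164


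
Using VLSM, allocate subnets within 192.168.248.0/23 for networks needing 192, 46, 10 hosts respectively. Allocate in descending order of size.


192 hosts -> /24 (254 usable): 192.168.248.0/24
46 hosts -> /26 (62 usable): 192.168.249.0/26
10 hosts -> /28 (14 usable): 192.168.249.64/28
Allocation: 192.168.248.0/24 (192 hosts, 254 usable); 192.168.249.0/26 (46 hosts, 62 usable); 192.168.249.64/28 (10 hosts, 14 usable)


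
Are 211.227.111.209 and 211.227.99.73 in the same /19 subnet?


Mask: 255.255.224.0
211.227.111.209 AND mask = 211.227.96.0
211.227.99.73 AND mask = 211.227.96.0
Yes, same subnet (211.227.96.0)


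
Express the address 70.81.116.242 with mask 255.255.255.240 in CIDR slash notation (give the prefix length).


Binary: 11111111.11111111.11111111.11110000
Count leading 1s
Prefix: /28


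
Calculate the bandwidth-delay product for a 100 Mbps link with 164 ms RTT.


BDP = bandwidth * RTT
= 100 Mbps * 164 ms
= 100 * 1e6 * 164 / 1000 bits
= 16400000 bits
= 2050000 bytes
= 2001.9531 KB
BDP = 16400000 bits (2050000 bytes)


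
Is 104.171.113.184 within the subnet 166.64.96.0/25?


Subnet network: 166.64.96.0
Test IP AND mask: 104.171.113.128
No, 104.171.113.184 is not in 166.64.96.0/25


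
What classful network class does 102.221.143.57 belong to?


First octet: 102
Binary: 01100110
0xxxxxxx -> Class A (1-126)
Class A, default mask 255.0.0.0 (/8)


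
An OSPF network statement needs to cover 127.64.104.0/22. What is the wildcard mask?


Subnet mask: 255.255.252.0
Wildcard = 255.255.255.255 - subnet mask
255 - 255 = 0
255 - 255 = 0
255 - 252 = 3
255 - 0 = 255
Wildcard: 0.0.3.255


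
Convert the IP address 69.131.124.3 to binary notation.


69 = 01000101
131 = 10000011
124 = 01111100
3 = 00000011
Binary: 01000101.10000011.01111100.00000011


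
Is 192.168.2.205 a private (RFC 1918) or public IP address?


RFC 1918 private ranges:
  10.0.0.0/8 (10.0.0.0 - 10.255.255.255)
  172.16.0.0/12 (172.16.0.0 - 172.31.255.255)
  192.168.0.0/16 (192.168.0.0 - 192.168.255.255)
Private (in 192.168.0.0/16)


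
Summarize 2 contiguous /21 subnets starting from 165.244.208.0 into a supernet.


Original prefix: /21
Number of subnets: 2 = 2^1
New prefix = 21 - 1 = 20
Supernet: 165.244.208.0/20


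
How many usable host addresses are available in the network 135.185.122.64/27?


Host bits = 32 - 27 = 5
Total addresses = 2^5 = 32
Usable = total - 2 (network and broadcast)
Usable hosts: 30


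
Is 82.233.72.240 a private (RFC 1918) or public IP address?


RFC 1918 private ranges:
  10.0.0.0/8 (10.0.0.0 - 10.255.255.255)
  172.16.0.0/12 (172.16.0.0 - 172.31.255.255)
  192.168.0.0/16 (192.168.0.0 - 192.168.255.255)
Public (not in any RFC 1918 range)


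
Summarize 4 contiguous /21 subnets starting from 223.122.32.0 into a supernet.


Original prefix: /21
Number of subnets: 4 = 2^2
New prefix = 21 - 2 = 19
Supernet: 223.122.32.0/19


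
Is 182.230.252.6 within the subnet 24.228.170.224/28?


Subnet network: 24.228.170.224
Test IP AND mask: 182.230.252.0
No, 182.230.252.6 is not in 24.228.170.224/28


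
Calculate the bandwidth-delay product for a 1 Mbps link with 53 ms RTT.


BDP = bandwidth * RTT
= 1 Mbps * 53 ms
= 1 * 1e6 * 53 / 1000 bits
= 53000 bits
= 6625 bytes
= 6.4697 KB
BDP = 53000 bits (6625 bytes)


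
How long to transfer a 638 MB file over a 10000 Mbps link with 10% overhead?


Effective throughput = 10000 * (1 - 10/100) = 9000 Mbps
File size in Mb = 638 * 8 = 5104 Mb
Time = 5104 / 9000
Time = 0.5671 seconds


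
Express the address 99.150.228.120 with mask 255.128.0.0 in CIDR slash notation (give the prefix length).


Binary: 11111111.10000000.00000000.00000000
Count leading 1s
Prefix: /9


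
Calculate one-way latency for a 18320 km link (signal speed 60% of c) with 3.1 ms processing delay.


Speed = 0.6 * 3e5 km/s = 180000 km/s
Propagation delay = 18320 / 180000 = 0.1018 s = 101.7778 ms
Processing delay = 3.1 ms
Total one-way latency = 104.8778 ms


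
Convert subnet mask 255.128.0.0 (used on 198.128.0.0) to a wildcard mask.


Subnet mask: 255.128.0.0
Wildcard = 255.255.255.255 - subnet mask
255 - 255 = 0
255 - 128 = 127
255 - 0 = 255
255 - 0 = 255
Wildcard: 0.127.255.255


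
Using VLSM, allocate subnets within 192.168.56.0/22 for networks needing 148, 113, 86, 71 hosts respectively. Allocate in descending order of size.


148 hosts -> /24 (254 usable): 192.168.56.0/24
113 hosts -> /25 (126 usable): 192.168.57.0/25
86 hosts -> /25 (126 usable): 192.168.57.128/25
71 hosts -> /25 (126 usable): 192.168.58.0/25
Allocation: 192.168.56.0/24 (148 hosts, 254 usable); 192.168.57.0/25 (113 hosts, 126 usable); 192.168.57.128/25 (86 hosts, 126 usable); 192.168.58.0/25 (71 hosts, 126 usable)


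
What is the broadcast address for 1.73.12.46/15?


Network: 1.72.0.0/15
Host bits = 17
Set all host bits to 1:
Broadcast: 1.73.255.255


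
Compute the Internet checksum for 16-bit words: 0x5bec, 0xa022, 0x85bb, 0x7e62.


Sum all words (with carry folding):
+ 0x5bec = 0x5bec
+ 0xa022 = 0xfc0e
+ 0x85bb = 0x81ca
+ 0x7e62 = 0x002d
One's complement: ~0x002d
Checksum = 0xffd2


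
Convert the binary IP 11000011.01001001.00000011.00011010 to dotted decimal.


11000011 = 195
01001001 = 73
00000011 = 3
00011010 = 26
IP: 195.73.3.26


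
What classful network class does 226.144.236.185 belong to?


First octet: 226
Binary: 11100010
1110xxxx -> Class D (224-239)
Class D (multicast), default mask N/A


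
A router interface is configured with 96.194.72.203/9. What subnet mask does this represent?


/9 means 9 network bits, 23 host bits
Binary: 11111111100000000000000000000000
Mask: 255.128.0.0


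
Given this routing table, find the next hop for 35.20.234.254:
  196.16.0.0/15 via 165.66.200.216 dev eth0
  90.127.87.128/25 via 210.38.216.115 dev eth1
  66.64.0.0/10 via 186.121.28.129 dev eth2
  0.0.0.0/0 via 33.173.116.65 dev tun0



Longest prefix match for 35.20.234.254:
  /15 196.16.0.0: no
  /25 90.127.87.128: no
  /10 66.64.0.0: no
  /0 0.0.0.0: MATCH
Selected: next-hop 33.173.116.65 via tun0 (matched /0)


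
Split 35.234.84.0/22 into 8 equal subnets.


New prefix = 22 + 3 = 25
Each subnet has 128 addresses
  35.234.84.0/25
  35.234.84.128/25
  35.234.85.0/25
  35.234.85.128/25
  35.234.86.0/25
  35.234.86.128/25
  35.234.87.0/25
  35.234.87.128/25
Subnets: 35.234.84.0/25, 35.234.84.128/25, 35.234.85.0/25, 35.234.85.128/25, 35.234.86.0/25, 35.234.86.128/25, 35.234.87.0/25, 35.234.87.128/25


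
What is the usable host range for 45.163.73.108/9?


Network: 45.128.0.0
Broadcast: 45.255.255.255
First usable = network + 1
Last usable = broadcast - 1
Range: 45.128.0.1 to 45.255.255.254


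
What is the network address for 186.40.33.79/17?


IP:   10111010.00101000.00100001.01001111
Mask: 11111111.11111111.10000000.00000000
AND operation:
Net:  10111010.00101000.00000000.00000000
Network: 186.40.0.0/17


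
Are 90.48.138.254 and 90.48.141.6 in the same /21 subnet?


Mask: 255.255.248.0
90.48.138.254 AND mask = 90.48.136.0
90.48.141.6 AND mask = 90.48.136.0
Yes, same subnet (90.48.136.0)


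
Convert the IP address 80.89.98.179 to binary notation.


80 = 01010000
89 = 01011001
98 = 01100010
179 = 10110011
Binary: 01010000.01011001.01100010.10110011


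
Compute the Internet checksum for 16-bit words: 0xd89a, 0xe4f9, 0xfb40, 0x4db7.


Sum all words (with carry folding):
+ 0xd89a = 0xd89a
+ 0xe4f9 = 0xbd94
+ 0xfb40 = 0xb8d5
+ 0x4db7 = 0x068d
One's complement: ~0x068d
Checksum = 0xf972


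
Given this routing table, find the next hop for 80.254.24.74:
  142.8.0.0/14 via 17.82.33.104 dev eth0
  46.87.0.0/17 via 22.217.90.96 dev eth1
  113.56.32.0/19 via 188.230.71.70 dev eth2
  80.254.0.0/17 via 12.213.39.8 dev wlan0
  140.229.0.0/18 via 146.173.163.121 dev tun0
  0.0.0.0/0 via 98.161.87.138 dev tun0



Longest prefix match for 80.254.24.74:
  /14 142.8.0.0: no
  /17 46.87.0.0: no
  /19 113.56.32.0: no
  /17 80.254.0.0: MATCH
  /18 140.229.0.0: no
  /0 0.0.0.0: MATCH
Selected: next-hop 12.213.39.8 via wlan0 (matched /17)


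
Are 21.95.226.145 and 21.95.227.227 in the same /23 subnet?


Mask: 255.255.254.0
21.95.226.145 AND mask = 21.95.226.0
21.95.227.227 AND mask = 21.95.226.0
Yes, same subnet (21.95.226.0)


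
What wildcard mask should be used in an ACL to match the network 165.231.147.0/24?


Subnet mask: 255.255.255.0
Wildcard = 255.255.255.255 - subnet mask
255 - 255 = 0
255 - 255 = 0
255 - 255 = 0
255 - 0 = 255
Wildcard: 0.0.0.255


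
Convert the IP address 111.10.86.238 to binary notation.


111 = 01101111
10 = 00001010
86 = 01010110
238 = 11101110
Binary: 01101111.00001010.01010110.11101110


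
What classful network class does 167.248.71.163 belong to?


First octet: 167
Binary: 10100111
10xxxxxx -> Class B (128-191)
Class B, default mask 255.255.0.0 (/16)


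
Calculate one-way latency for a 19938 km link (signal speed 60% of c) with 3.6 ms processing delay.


Speed = 0.6 * 3e5 km/s = 180000 km/s
Propagation delay = 19938 / 180000 = 0.1108 s = 110.7667 ms
Processing delay = 3.6 ms
Total one-way latency = 114.3667 ms


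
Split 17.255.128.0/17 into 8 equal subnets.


New prefix = 17 + 3 = 20
Each subnet has 4096 addresses
  17.255.128.0/20
  17.255.144.0/20
  17.255.160.0/20
  17.255.176.0/20
  17.255.192.0/20
  17.255.208.0/20
  17.255.224.0/20
  17.255.240.0/20
Subnets: 17.255.128.0/20, 17.255.144.0/20, 17.255.160.0/20, 17.255.176.0/20, 17.255.192.0/20, 17.255.208.0/20, 17.255.224.0/20, 17.255.240.0/20


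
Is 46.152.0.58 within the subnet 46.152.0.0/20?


Subnet network: 46.152.0.0
Test IP AND mask: 46.152.0.0
Yes, 46.152.0.58 is in 46.152.0.0/20


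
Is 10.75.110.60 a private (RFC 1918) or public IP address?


RFC 1918 private ranges:
  10.0.0.0/8 (10.0.0.0 - 10.255.255.255)
  172.16.0.0/12 (172.16.0.0 - 172.31.255.255)
  192.168.0.0/16 (192.168.0.0 - 192.168.255.255)
Private (in 10.0.0.0/8)


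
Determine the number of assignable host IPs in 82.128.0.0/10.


Host bits = 32 - 10 = 22
Total addresses = 2^22 = 4194304
Usable = total - 2 (network and broadcast)
Usable hosts: 4194302


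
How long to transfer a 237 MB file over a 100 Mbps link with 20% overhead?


Effective throughput = 100 * (1 - 20/100) = 80 Mbps
File size in Mb = 237 * 8 = 1896 Mb
Time = 1896 / 80
Time = 23.7 seconds


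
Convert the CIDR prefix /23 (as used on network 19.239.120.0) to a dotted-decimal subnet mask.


/23 means 23 network bits, 9 host bits
Binary: 11111111111111111111111000000000
Mask: 255.255.254.0


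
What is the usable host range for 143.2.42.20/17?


Network: 143.2.0.0
Broadcast: 143.2.127.255
First usable = network + 1
Last usable = broadcast - 1
Range: 143.2.0.1 to 143.2.127.254


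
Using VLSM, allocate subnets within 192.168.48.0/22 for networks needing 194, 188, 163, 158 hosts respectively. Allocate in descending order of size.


194 hosts -> /24 (254 usable): 192.168.48.0/24
188 hosts -> /24 (254 usable): 192.168.49.0/24
163 hosts -> /24 (254 usable): 192.168.50.0/24
158 hosts -> /24 (254 usable): 192.168.51.0/24
Allocation: 192.168.48.0/24 (194 hosts, 254 usable); 192.168.49.0/24 (188 hosts, 254 usable); 192.168.50.0/24 (163 hosts, 254 usable); 192.168.51.0/24 (158 hosts, 254 usable)


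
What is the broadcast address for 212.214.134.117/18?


Network: 212.214.128.0/18
Host bits = 14
Set all host bits to 1:
Broadcast: 212.214.191.255


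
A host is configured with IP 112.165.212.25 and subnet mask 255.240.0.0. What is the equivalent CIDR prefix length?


Binary: 11111111.11110000.00000000.00000000
Count leading 1s
Prefix: /12


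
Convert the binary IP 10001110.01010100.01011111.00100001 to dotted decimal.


10001110 = 142
01010100 = 84
01011111 = 95
00100001 = 33
IP: 142.84.95.33


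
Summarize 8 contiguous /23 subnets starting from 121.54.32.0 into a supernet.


Original prefix: /23
Number of subnets: 8 = 2^3
New prefix = 23 - 3 = 20
Supernet: 121.54.32.0/20


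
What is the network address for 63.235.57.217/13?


IP:   00111111.11101011.00111001.11011001
Mask: 11111111.11111000.00000000.00000000
AND operation:
Net:  00111111.11101000.00000000.00000000
Network: 63.232.0.0/13


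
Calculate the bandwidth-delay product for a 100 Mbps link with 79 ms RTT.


BDP = bandwidth * RTT
= 100 Mbps * 79 ms
= 100 * 1e6 * 79 / 1000 bits
= 7900000 bits
= 987500 bytes
= 964.3555 KB
BDP = 7900000 bits (987500 bytes)


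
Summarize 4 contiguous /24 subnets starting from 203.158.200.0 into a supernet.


Original prefix: /24
Number of subnets: 4 = 2^2
New prefix = 24 - 2 = 22
Supernet: 203.158.200.0/22


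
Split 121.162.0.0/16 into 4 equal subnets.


New prefix = 16 + 2 = 18
Each subnet has 16384 addresses
  121.162.0.0/18
  121.162.64.0/18
  121.162.128.0/18
  121.162.192.0/18
Subnets: 121.162.0.0/18, 121.162.64.0/18, 121.162.128.0/18, 121.162.192.0/18


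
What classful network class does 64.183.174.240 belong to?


First octet: 64
Binary: 01000000
0xxxxxxx -> Class A (1-126)
Class A, default mask 255.0.0.0 (/8)


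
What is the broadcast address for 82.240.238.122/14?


Network: 82.240.0.0/14
Host bits = 18
Set all host bits to 1:
Broadcast: 82.243.255.255


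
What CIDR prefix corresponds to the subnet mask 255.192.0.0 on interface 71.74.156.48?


Binary: 11111111.11000000.00000000.00000000
Count leading 1s
Prefix: /10


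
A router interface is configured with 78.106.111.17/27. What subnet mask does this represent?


/27 means 27 network bits, 5 host bits
Binary: 11111111111111111111111111100000
Mask: 255.255.255.224


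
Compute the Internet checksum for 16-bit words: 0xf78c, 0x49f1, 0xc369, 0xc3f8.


Sum all words (with carry folding):
+ 0xf78c = 0xf78c
+ 0x49f1 = 0x417e
+ 0xc369 = 0x04e8
+ 0xc3f8 = 0xc8e0
One's complement: ~0xc8e0
Checksum = 0x371f


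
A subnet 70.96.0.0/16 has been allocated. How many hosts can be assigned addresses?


Host bits = 32 - 16 = 16
Total addresses = 2^16 = 65536
Usable = total - 2 (network and broadcast)
Usable hosts: 65534


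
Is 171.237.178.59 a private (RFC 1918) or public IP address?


RFC 1918 private ranges:
  10.0.0.0/8 (10.0.0.0 - 10.255.255.255)
  172.16.0.0/12 (172.16.0.0 - 172.31.255.255)
  192.168.0.0/16 (192.168.0.0 - 192.168.255.255)
Public (not in any RFC 1918 range)


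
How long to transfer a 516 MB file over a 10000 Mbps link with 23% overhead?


Effective throughput = 10000 * (1 - 23/100) = 7700 Mbps
File size in Mb = 516 * 8 = 4128 Mb
Time = 4128 / 7700
Time = 0.5361 seconds


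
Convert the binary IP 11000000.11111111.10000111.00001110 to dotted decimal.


11000000 = 192
11111111 = 255
10000111 = 135
00001110 = 14
IP: 192.255.135.14


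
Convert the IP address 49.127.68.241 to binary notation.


49 = 00110001
127 = 01111111
68 = 01000100
241 = 11110001
Binary: 00110001.01111111.01000100.11110001


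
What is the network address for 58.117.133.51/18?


IP:   00111010.01110101.10000101.00110011
Mask: 11111111.11111111.11000000.00000000
AND operation:
Net:  00111010.01110101.10000000.00000000
Network: 58.117.128.0/18


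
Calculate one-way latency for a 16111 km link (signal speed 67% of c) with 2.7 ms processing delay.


Speed = 0.67 * 3e5 km/s = 201000 km/s
Propagation delay = 16111 / 201000 = 0.0802 s = 80.1542 ms
Processing delay = 2.7 ms
Total one-way latency = 82.8542 ms


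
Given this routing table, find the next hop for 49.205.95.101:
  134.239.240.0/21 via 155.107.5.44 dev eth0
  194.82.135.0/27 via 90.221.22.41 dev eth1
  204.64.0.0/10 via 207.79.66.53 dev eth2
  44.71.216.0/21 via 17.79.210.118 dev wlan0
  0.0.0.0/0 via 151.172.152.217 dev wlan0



Longest prefix match for 49.205.95.101:
  /21 134.239.240.0: no
  /27 194.82.135.0: no
  /10 204.64.0.0: no
  /21 44.71.216.0: no
  /0 0.0.0.0: MATCH
Selected: next-hop 151.172.152.217 via wlan0 (matched /0)


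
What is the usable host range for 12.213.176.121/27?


Network: 12.213.176.96
Broadcast: 12.213.176.127
First usable = network + 1
Last usable = broadcast - 1
Range: 12.213.176.97 to 12.213.176.126


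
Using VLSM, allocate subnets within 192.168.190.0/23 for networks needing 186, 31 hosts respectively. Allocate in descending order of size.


186 hosts -> /24 (254 usable): 192.168.190.0/24
31 hosts -> /26 (62 usable): 192.168.191.0/26
Allocation: 192.168.190.0/24 (186 hosts, 254 usable); 192.168.191.0/26 (31 hosts, 62 usable)


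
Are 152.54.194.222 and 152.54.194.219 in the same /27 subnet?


Mask: 255.255.255.224
152.54.194.222 AND mask = 152.54.194.192
152.54.194.219 AND mask = 152.54.194.192
Yes, same subnet (152.54.194.192)


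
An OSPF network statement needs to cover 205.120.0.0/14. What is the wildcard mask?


Subnet mask: 255.252.0.0
Wildcard = 255.255.255.255 - subnet mask
255 - 255 = 0
255 - 252 = 3
255 - 0 = 255
255 - 0 = 255
Wildcard: 0.3.255.255


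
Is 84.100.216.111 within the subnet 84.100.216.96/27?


Subnet network: 84.100.216.96
Test IP AND mask: 84.100.216.96
Yes, 84.100.216.111 is in 84.100.216.96/27


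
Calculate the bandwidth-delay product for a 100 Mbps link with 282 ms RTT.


BDP = bandwidth * RTT
= 100 Mbps * 282 ms
= 100 * 1e6 * 282 / 1000 bits
= 28200000 bits
= 3525000 bytes
= 3442.3828 KB
BDP = 28200000 bits (3525000 bytes)


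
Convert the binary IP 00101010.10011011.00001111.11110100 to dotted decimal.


00101010 = 42
10011011 = 155
00001111 = 15
11110100 = 244
IP: 42.155.15.244


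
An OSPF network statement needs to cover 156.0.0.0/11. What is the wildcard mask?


Subnet mask: 255.224.0.0
Wildcard = 255.255.255.255 - subnet mask
255 - 255 = 0
255 - 224 = 31
255 - 0 = 255
255 - 0 = 255
Wildcard: 0.31.255.255
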